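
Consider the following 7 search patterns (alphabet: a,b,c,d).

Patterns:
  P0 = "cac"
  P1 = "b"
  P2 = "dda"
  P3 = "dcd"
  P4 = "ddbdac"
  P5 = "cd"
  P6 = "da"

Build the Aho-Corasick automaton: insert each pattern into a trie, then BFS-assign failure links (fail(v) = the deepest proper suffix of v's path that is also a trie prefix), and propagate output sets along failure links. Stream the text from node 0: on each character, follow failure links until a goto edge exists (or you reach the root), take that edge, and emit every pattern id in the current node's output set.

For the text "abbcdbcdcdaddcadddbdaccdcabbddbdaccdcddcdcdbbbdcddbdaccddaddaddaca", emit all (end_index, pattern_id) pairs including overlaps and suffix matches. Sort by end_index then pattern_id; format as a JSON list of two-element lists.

Construct AC machine:
Trie (insert patterns):
  0='ε' goto b→4 c→1 d→5
  1='c' goto a→2 d→14
  2='ca' goto c→3
  3='cac' goto ·  ←P0
  4='b' goto ·  ←P1
  5='d' goto a→15 c→8 d→6
  6='dd' goto a→7 b→10
  7='dda' goto ·  ←P2
  8='dc' goto d→9
  9='dcd' goto ·  ←P3
  10='ddb' goto d→11
  11='ddbd' goto a→12
  12='ddbda' goto c→13
  13='ddbdac' goto ·  ←P4
  14='cd' goto ·  ←P5
  15='da' goto ·  ←P6

BFS fail/out derivation:
  n1('c'): parent n0 fail=0; on 'c' 0 → fail=0;  out ∅∪∅=∅
  n4('b'): parent n0 fail=0; on 'b' 0 → fail=0;  out {1}∪∅={1}
  n5('d'): parent n0 fail=0; on 'd' 0 → fail=0;  out ∅∪∅=∅
  n2('ca'): parent n1 fail=0; on 'a' 0 → fail=0;  out ∅∪∅=∅
  n6('dd'): parent n5 fail=0; on 'd' 0 → fail=5;  out ∅∪∅=∅
  n8('dc'): parent n5 fail=0; on 'c' 0 → fail=1;  out ∅∪∅=∅
  n14('cd'): parent n1 fail=0; on 'd' 0 → fail=5;  out {5}∪∅={5}
  n15('da'): parent n5 fail=0; on 'a' 0 → fail=0;  out {6}∪∅={6}
  n3('cac'): parent n2 fail=0; on 'c' 0 → fail=1;  out {0}∪∅={0}
  n7('dda'): parent n6 fail=5; on 'a' 5 → fail=15;  out {2}∪{6}={2,6}
  n9('dcd'): parent n8 fail=1; on 'd' 1 → fail=14;  out {3}∪{5}={3,5}
  n10('ddb'): parent n6 fail=5; on 'b' 5→0 → fail=4;  out ∅∪{1}={1}
  n11('ddbd'): parent n10 fail=4; on 'd' 4→0 → fail=5;  out ∅∪∅=∅
  n12('ddbda'): parent n11 fail=5; on 'a' 5 → fail=15;  out ∅∪{6}={6}
  n13('ddbdac'): parent n12 fail=15; on 'c' 15→0 → fail=1;  out {4}∪∅={4}

Run:
i=0 'a': node 0→0
i=1 'b': node 0→4  ** P1@[1:1]
i=2 'b': node 4→4 (fail-walked)  ** P1@[2:2]
i=3 'c': node 4→1 (fail-walked)
i=4 'd': node 1→14  ** P5@[3:4]
i=5 'b': node 14→4 (fail-walked)  ** P1@[5:5]
i=6 'c': node 4→1 (fail-walked)
i=7 'd': node 1→14  ** P5@[6:7]
i=8 'c': node 14→8 (fail-walked)
i=9 'd': node 8→9  ** P3@[7:9],P5@[8:9]
i=10 'a': node 9→15 (fail-walked)  ** P6@[9:10]
i=11 'd': node 15→5 (fail-walked)
i=12 'd': node 5→6
i=13 'c': node 6→8 (fail-walked)
i=14 'a': node 8→2 (fail-walked)
i=15 'd': node 2→5 (fail-walked)
i=16 'd': node 5→6
i=17 'd': node 6→6 (fail-walked)
i=18 'b': node 6→10  ** P1@[18:18]
i=19 'd': node 10→11
i=20 'a': node 11→12  ** P6@[19:20]
i=21 'c': node 12→13  ** P4@[16:21]
i=22 'c': node 13→1 (fail-walked)
i=23 'd': node 1→14  ** P5@[22:23]
i=24 'c': node 14→8 (fail-walked)
i=25 'a': node 8→2 (fail-walked)
i=26 'b': node 2→4 (fail-walked)  ** P1@[26:26]
i=27 'b': node 4→4 (fail-walked)  ** P1@[27:27]
i=28 'd': node 4→5 (fail-walked)
i=29 'd': node 5→6
i=30 'b': node 6→10  ** P1@[30:30]
i=31 'd': node 10→11
i=32 'a': node 11→12  ** P6@[31:32]
i=33 'c': node 12→13  ** P4@[28:33]
i=34 'c': node 13→1 (fail-walked)
i=35 'd': node 1→14  ** P5@[34:35]
i=36 'c': node 14→8 (fail-walked)
i=37 'd': node 8→9  ** P3@[35:37],P5@[36:37]
i=38 'd': node 9→6 (fail-walked)
i=39 'c': node 6→8 (fail-walked)
i=40 'd': node 8→9  ** P3@[38:40],P5@[39:40]
i=41 'c': node 9→8 (fail-walked)
i=42 'd': node 8→9  ** P3@[40:42],P5@[41:42]
i=43 'b': node 9→4 (fail-walked)  ** P1@[43:43]
i=44 'b': node 4→4 (fail-walked)  ** P1@[44:44]
i=45 'b': node 4→4 (fail-walked)  ** P1@[45:45]
i=46 'd': node 4→5 (fail-walked)
i=47 'c': node 5→8
i=48 'd': node 8→9  ** P3@[46:48],P5@[47:48]
i=49 'd': node 9→6 (fail-walked)
i=50 'b': node 6→10  ** P1@[50:50]
i=51 'd': node 10→11
i=52 'a': node 11→12  ** P6@[51:52]
i=53 'c': node 12→13  ** P4@[48:53]
i=54 'c': node 13→1 (fail-walked)
i=55 'd': node 1→14  ** P5@[54:55]
i=56 'd': node 14→6 (fail-walked)
i=57 'a': node 6→7  ** P2@[55:57],P6@[56:57]
i=58 'd': node 7→5 (fail-walked)
i=59 'd': node 5→6
i=60 'a': node 6→7  ** P2@[58:60],P6@[59:60]
i=61 'd': node 7→5 (fail-walked)
i=62 'd': node 5→6
i=63 'a': node 6→7  ** P2@[61:63],P6@[62:63]
i=64 'c': node 7→1 (fail-walked)
i=65 'a': node 1→2

Result: [[1,1],[2,1],[4,5],[5,1],[7,5],[9,3],[9,5],[10,6],[18,1],[20,6],[21,4],[23,5],[26,1],[27,1],[30,1],[32,6],[33,4],[35,5],[37,3],[37,5],[40,3],[40,5],[42,3],[42,5],[43,1],[44,1],[45,1],[48,3],[48,5],[50,1],[52,6],[53,4],[55,5],[57,2],[57,6],[60,2],[60,6],[63,2],[63,6]]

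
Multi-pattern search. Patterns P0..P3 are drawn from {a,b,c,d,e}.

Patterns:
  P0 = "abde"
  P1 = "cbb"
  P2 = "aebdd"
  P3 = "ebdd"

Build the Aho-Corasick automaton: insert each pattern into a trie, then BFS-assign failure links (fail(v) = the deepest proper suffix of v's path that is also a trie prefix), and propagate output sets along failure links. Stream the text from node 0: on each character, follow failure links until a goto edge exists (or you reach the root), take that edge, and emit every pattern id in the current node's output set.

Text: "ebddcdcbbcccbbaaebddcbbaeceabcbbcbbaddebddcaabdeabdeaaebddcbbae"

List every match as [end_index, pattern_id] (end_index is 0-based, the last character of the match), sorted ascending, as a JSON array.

Build:
Trie (insert patterns):
  n0 'ε': a→1 c→5 e→12
  n1 'a': b→2 e→8
  n2 'ab': d→3
  n3 'abd': e→4
  n4 'abde': ·  [P0 ends]
  n5 'c': b→6
  n6 'cb': b→7
  n7 'cbb': ·  [P1 ends]
  n8 'ae': b→9
  n9 'aeb': d→10
  n10 'aebd': d→11
  n11 'aebdd': ·  [P2 ends]
  n12 'e': b→13
  n13 'eb': d→14
  n14 'ebd': d→15
  n15 'ebdd': ·  [P3 ends]

BFS fail/out derivation:
  fail(1) 'a': from fail(0)=0 chase 'a': 0 ⇒ 0;  out=∅∪out(0)=∅
  fail(5) 'c': from fail(0)=0 chase 'c': 0 ⇒ 0;  out=∅∪out(0)=∅
  fail(12) 'e': from fail(0)=0 chase 'e': 0 ⇒ 0;  out=∅∪out(0)=∅
  fail(2) 'ab': from fail(1)=0 chase 'b': 0 ⇒ 0;  out=∅∪out(0)=∅
  fail(6) 'cb': from fail(5)=0 chase 'b': 0 ⇒ 0;  out=∅∪out(0)=∅
  fail(8) 'ae': from fail(1)=0 chase 'e': 0 ⇒ 12;  out=∅∪out(12)=∅
  fail(13) 'eb': from fail(12)=0 chase 'b': 0 ⇒ 0;  out=∅∪out(0)=∅
  fail(3) 'abd': from fail(2)=0 chase 'd': 0 ⇒ 0;  out=∅∪out(0)=∅
  fail(7) 'cbb': from fail(6)=0 chase 'b': 0 ⇒ 0;  out={1}∪out(0)={1}
  fail(9) 'aeb': from fail(8)=12 chase 'b': 12 ⇒ 13;  out=∅∪out(13)=∅
  fail(14) 'ebd': from fail(13)=0 chase 'd': 0 ⇒ 0;  out=∅∪out(0)=∅
  fail(4) 'abde': from fail(3)=0 chase 'e': 0 ⇒ 12;  out={0}∪out(12)={0}
  fail(10) 'aebd': from fail(9)=13 chase 'd': 13 ⇒ 14;  out=∅∪out(14)=∅
  fail(15) 'ebdd': from fail(14)=0 chase 'd': 0 ⇒ 0;  out={3}∪out(0)={3}
  fail(11) 'aebdd': from fail(10)=14 chase 'd': 14 ⇒ 15;  out={2}∪out(15)={2,3}

Run:
i=0 'e': node 0→12
i=1 'b': node 12→13
i=2 'd': node 13→14
i=3 'd': node 14→15  → match P3@[0:3]
i=4 'c': node 15→5 (fail-walked)
i=5 'd': node 5→0 (fail-walked)
i=6 'c': node 0→5
i=7 'b': node 5→6
i=8 'b': node 6→7  → match P1@[6:8]
i=9 'c': node 7→5 (fail-walked)
i=10 'c': node 5→5 (fail-walked)
i=11 'c': node 5→5 (fail-walked)
i=12 'b': node 5→6
i=13 'b': node 6→7  → match P1@[11:13]
i=14 'a': node 7→1 (fail-walked)
i=15 'a': node 1→1 (fail-walked)
i=16 'e': node 1→8
i=17 'b': node 8→9
i=18 'd': node 9→10
i=19 'd': node 10→11  → match P2@[15:19],P3@[16:19]
i=20 'c': node 11→5 (fail-walked)
i=21 'b': node 5→6
i=22 'b': node 6→7  → match P1@[20:22]
i=23 'a': node 7→1 (fail-walked)
i=24 'e': node 1→8
i=25 'c': node 8→5 (fail-walked)
i=26 'e': node 5→12 (fail-walked)
i=27 'a': node 12→1 (fail-walked)
i=28 'b': node 1→2
i=29 'c': node 2→5 (fail-walked)
i=30 'b': node 5→6
i=31 'b': node 6→7  → match P1@[29:31]
i=32 'c': node 7→5 (fail-walked)
i=33 'b': node 5→6
i=34 'b': node 6→7  → match P1@[32:34]
i=35 'a': node 7→1 (fail-walked)
i=36 'd': node 1→0 (fail-walked)
i=37 'd': node 0→0
i=38 'e': node 0→12
i=39 'b': node 12→13
i=40 'd': node 13→14
i=41 'd': node 14→15  → match P3@[38:41]
i=42 'c': node 15→5 (fail-walked)
i=43 'a': node 5→1 (fail-walked)
i=44 'a': node 1→1 (fail-walked)
i=45 'b': node 1→2
i=46 'd': node 2→3
i=47 'e': node 3→4  → match P0@[44:47]
i=48 'a': node 4→1 (fail-walked)
i=49 'b': node 1→2
i=50 'd': node 2→3
i=51 'e': node 3→4  → match P0@[48:51]
i=52 'a': node 4→1 (fail-walked)
i=53 'a': node 1→1 (fail-walked)
i=54 'e': node 1→8
i=55 'b': node 8→9
i=56 'd': node 9→10
i=57 'd': node 10→11  → match P2@[53:57],P3@[54:57]
i=58 'c': node 11→5 (fail-walked)
i=59 'b': node 5→6
i=60 'b': node 6→7  → match P1@[58:60]
i=61 'a': node 7→1 (fail-walked)
i=62 'e': node 1→8

All matches (sorted): [[3,3],[8,1],[13,1],[19,2],[19,3],[22,1],[31,1],[34,1],[41,3],[47,0],[51,0],[57,2],[57,3],[60,1]]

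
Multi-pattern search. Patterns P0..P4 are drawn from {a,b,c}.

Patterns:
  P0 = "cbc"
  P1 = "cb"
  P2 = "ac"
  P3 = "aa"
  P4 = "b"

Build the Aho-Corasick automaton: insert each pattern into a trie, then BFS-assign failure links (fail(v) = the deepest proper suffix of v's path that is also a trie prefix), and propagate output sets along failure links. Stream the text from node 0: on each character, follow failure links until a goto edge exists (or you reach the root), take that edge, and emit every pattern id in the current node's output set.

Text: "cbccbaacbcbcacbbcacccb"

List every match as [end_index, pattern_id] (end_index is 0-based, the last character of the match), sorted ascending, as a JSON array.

Construct AC machine:
Trie (insert patterns):
  n0 'ε': a→4 b→7 c→1
  n1 'c': b→2
  n2 'cb': c→3  ←P1
  n3 'cbc': ·  ←P0
  n4 'a': a→6 c→5
  n5 'ac': ·  ←P2
  n6 'aa': ·  ←P3
  n7 'b': ·  ←P4

Failure links (BFS by depth):
  fail(1) 'c': from fail(0)=0 chase 'c': 0 ⇒ 0;  out=∅∪out(0)=∅
  fail(4) 'a': from fail(0)=0 chase 'a': 0 ⇒ 0;  out=∅∪out(0)=∅
  fail(7) 'b': from fail(0)=0 chase 'b': 0 ⇒ 0;  out={4}∪out(0)={4}
  fail(2) 'cb': from fail(1)=0 chase 'b': 0 ⇒ 7;  out={1}∪out(7)={1,4}
  fail(5) 'ac': from fail(4)=0 chase 'c': 0 ⇒ 1;  out={2}∪out(1)={2}
  fail(6) 'aa': from fail(4)=0 chase 'a': 0 ⇒ 4;  out={3}∪out(4)={3}
  fail(3) 'cbc': from fail(2)=7 chase 'c': 7→0 ⇒ 1;  out={0}∪out(1)={0}

Run:
pos 0 'c': at 1
pos 1 'b': at 2  emit P1@[0:1],P4@[1:1]
pos 2 'c': at 3  emit P0@[0:2]
pos 3 'c': at 1 (fail-walked)
pos 4 'b': at 2  emit P1@[3:4],P4@[4:4]
pos 5 'a': at 4 (fail-walked)
pos 6 'a': at 6  emit P3@[5:6]
pos 7 'c': at 5 (fail-walked)  emit P2@[6:7]
pos 8 'b': at 2 (fail-walked)  emit P1@[7:8],P4@[8:8]
pos 9 'c': at 3  emit P0@[7:9]
pos 10 'b': at 2 (fail-walked)  emit P1@[9:10],P4@[10:10]
pos 11 'c': at 3  emit P0@[9:11]
pos 12 'a': at 4 (fail-walked)
pos 13 'c': at 5  emit P2@[12:13]
pos 14 'b': at 2 (fail-walked)  emit P1@[13:14],P4@[14:14]
pos 15 'b': at 7 (fail-walked)  emit P4@[15:15]
pos 16 'c': at 1 (fail-walked)
pos 17 'a': at 4 (fail-walked)
pos 18 'c': at 5  emit P2@[17:18]
pos 19 'c': at 1 (fail-walked)
pos 20 'c': at 1 (fail-walked)
pos 21 'b': at 2  emit P1@[20:21],P4@[21:21]

Matches: [[1,1],[1,4],[2,0],[4,1],[4,4],[6,3],[7,2],[8,1],[8,4],[9,0],[10,1],[10,4],[11,0],[13,2],[14,1],[14,4],[15,4],[18,2],[21,1],[21,4]]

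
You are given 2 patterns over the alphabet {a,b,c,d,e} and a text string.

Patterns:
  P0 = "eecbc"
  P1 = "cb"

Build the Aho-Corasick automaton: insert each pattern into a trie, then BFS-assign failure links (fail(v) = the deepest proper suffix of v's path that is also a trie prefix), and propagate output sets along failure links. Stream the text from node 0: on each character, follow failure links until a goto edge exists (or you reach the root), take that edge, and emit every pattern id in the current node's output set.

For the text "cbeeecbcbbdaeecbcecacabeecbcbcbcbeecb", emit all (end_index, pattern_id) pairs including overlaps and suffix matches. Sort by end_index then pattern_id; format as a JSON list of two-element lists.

Build:
Trie nodes:
  0='ε' goto c→6 e→1
  1='e' goto e→2
  2='ee' goto c→3
  3='eec' goto b→4
  4='eecb' goto c→5
  5='eecbc' goto ·  [P0 ends]
  6='c' goto b→7
  7='cb' goto ·  [P1 ends]

BFS fail/out derivation:
  fail(1) 'e': from fail(0)=0 chase 'e': 0 ⇒ 0;  out=∅∪out(0)=∅
  fail(6) 'c': from fail(0)=0 chase 'c': 0 ⇒ 0;  out=∅∪out(0)=∅
  fail(2) 'ee': from fail(1)=0 chase 'e': 0 ⇒ 1;  out=∅∪out(1)=∅
  fail(7) 'cb': from fail(6)=0 chase 'b': 0 ⇒ 0;  out={1}∪out(0)={1}
  fail(3) 'eec': from fail(2)=1 chase 'c': 1→0 ⇒ 6;  out=∅∪out(6)=∅
  fail(4) 'eecb': from fail(3)=6 chase 'b': 6 ⇒ 7;  out=∅∪out(7)={1}
  fail(5) 'eecbc': from fail(4)=7 chase 'c': 7→0 ⇒ 6;  out={0}∪out(6)={0}

Text stream:
[0] read 'c'  n0⇒n6
[1] read 'b'  n6⇒n7  ** P1@[0:1]
[2] read 'e'  n7⇒n1 ·f
[3] read 'e'  n1⇒n2
[4] read 'e'  n2⇒n2 ·f
[5] read 'c'  n2⇒n3
[6] read 'b'  n3⇒n4  ** P1@[5:6]
[7] read 'c'  n4⇒n5  ** P0@[3:7]
[8] read 'b'  n5⇒n7 ·f  ** P1@[7:8]
[9] read 'b'  n7⇒n0 ·f
[10] read 'd'  n0⇒n0
[11] read 'a'  n0⇒n0
[12] read 'e'  n0⇒n1
[13] read 'e'  n1⇒n2
[14] read 'c'  n2⇒n3
[15] read 'b'  n3⇒n4  ** P1@[14:15]
[16] read 'c'  n4⇒n5  ** P0@[12:16]
[17] read 'e'  n5⇒n1 ·f
[18] read 'c'  n1⇒n6 ·f
[19] read 'a'  n6⇒n0 ·f
[20] read 'c'  n0⇒n6
[21] read 'a'  n6⇒n0 ·f
[22] read 'b'  n0⇒n0
[23] read 'e'  n0⇒n1
[24] read 'e'  n1⇒n2
[25] read 'c'  n2⇒n3
[26] read 'b'  n3⇒n4  ** P1@[25:26]
[27] read 'c'  n4⇒n5  ** P0@[23:27]
[28] read 'b'  n5⇒n7 ·f  ** P1@[27:28]
[29] read 'c'  n7⇒n6 ·f
[30] read 'b'  n6⇒n7  ** P1@[29:30]
[31] read 'c'  n7⇒n6 ·f
[32] read 'b'  n6⇒n7  ** P1@[31:32]
[33] read 'e'  n7⇒n1 ·f
[34] read 'e'  n1⇒n2
[35] read 'c'  n2⇒n3
[36] read 'b'  n3⇒n4  ** P1@[35:36]

Result: [[1,1],[6,1],[7,0],[8,1],[15,1],[16,0],[26,1],[27,0],[28,1],[30,1],[32,1],[36,1]]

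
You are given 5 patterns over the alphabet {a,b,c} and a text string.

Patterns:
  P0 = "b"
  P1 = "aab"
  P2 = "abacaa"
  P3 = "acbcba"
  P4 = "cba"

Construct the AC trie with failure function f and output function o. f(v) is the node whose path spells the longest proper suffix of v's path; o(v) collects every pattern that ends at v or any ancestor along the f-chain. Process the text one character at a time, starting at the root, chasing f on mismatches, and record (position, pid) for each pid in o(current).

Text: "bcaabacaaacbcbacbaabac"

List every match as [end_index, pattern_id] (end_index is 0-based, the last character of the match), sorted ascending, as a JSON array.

Build automaton:
Trie (insert patterns):
  0='ε' goto a→2 b→1 c→15
  1='b' goto ·  [P0 ends]
  2='a' goto a→3 b→5 c→10
  3='aa' goto b→4
  4='aab' goto ·  [P1 ends]
  5='ab' goto a→6
  6='aba' goto c→7
  7='abac' goto a→8
  8='abaca' goto a→9
  9='abacaa' goto ·  [P2 ends]
  10='ac' goto b→11
  11='acb' goto c→12
  12='acbc' goto b→13
  13='acbcb' goto a→14
  14='acbcba' goto ·  [P3 ends]
  15='c' goto b→16
  16='cb' goto a→17
  17='cba' goto ·  [P4 ends]

Failure links (BFS by depth):
  fail(1) 'b': from fail(0)=0 chase 'b': 0 ⇒ 0;  out={0}∪out(0)={0}
  fail(2) 'a': from fail(0)=0 chase 'a': 0 ⇒ 0;  out=∅∪out(0)=∅
  fail(15) 'c': from fail(0)=0 chase 'c': 0 ⇒ 0;  out=∅∪out(0)=∅
  fail(3) 'aa': from fail(2)=0 chase 'a': 0 ⇒ 2;  out=∅∪out(2)=∅
  fail(5) 'ab': from fail(2)=0 chase 'b': 0 ⇒ 1;  out=∅∪out(1)={0}
  fail(10) 'ac': from fail(2)=0 chase 'c': 0 ⇒ 15;  out=∅∪out(15)=∅
  fail(16) 'cb': from fail(15)=0 chase 'b': 0 ⇒ 1;  out=∅∪out(1)={0}
  fail(4) 'aab': from fail(3)=2 chase 'b': 2 ⇒ 5;  out={1}∪out(5)={0,1}
  fail(6) 'aba': from fail(5)=1 chase 'a': 1→0 ⇒ 2;  out=∅∪out(2)=∅
  fail(11) 'acb': from fail(10)=15 chase 'b': 15 ⇒ 16;  out=∅∪out(16)={0}
  fail(17) 'cba': from fail(16)=1 chase 'a': 1→0 ⇒ 2;  out={4}∪out(2)={4}
  fail(7) 'abac': from fail(6)=2 chase 'c': 2 ⇒ 10;  out=∅∪out(10)=∅
  fail(12) 'acbc': from fail(11)=16 chase 'c': 16→1→0 ⇒ 15;  out=∅∪out(15)=∅
  fail(8) 'abaca': from fail(7)=10 chase 'a': 10→15→0 ⇒ 2;  out=∅∪out(2)=∅
  fail(13) 'acbcb': from fail(12)=15 chase 'b': 15 ⇒ 16;  out=∅∪out(16)={0}
  fail(9) 'abacaa': from fail(8)=2 chase 'a': 2 ⇒ 3;  out={2}∪out(3)={2}
  fail(14) 'acbcba': from fail(13)=16 chase 'a': 16 ⇒ 17;  out={3}∪out(17)={3,4}

Text stream:
[0] read 'b'  n0⇒n1  → match P0@[0:0]
[1] read 'c'  n1⇒n15 (via fail)
[2] read 'a'  n15⇒n2 (via fail)
[3] read 'a'  n2⇒n3
[4] read 'b'  n3⇒n4  → match P0@[4:4],P1@[2:4]
[5] read 'a'  n4⇒n6 (via fail)
[6] read 'c'  n6⇒n7
[7] read 'a'  n7⇒n8
[8] read 'a'  n8⇒n9  → match P2@[3:8]
[9] read 'a'  n9⇒n3 (via fail)
[10] read 'c'  n3⇒n10 (via fail)
[11] read 'b'  n10⇒n11  → match P0@[11:11]
[12] read 'c'  n11⇒n12
[13] read 'b'  n12⇒n13  → match P0@[13:13]
[14] read 'a'  n13⇒n14  → match P3@[9:14],P4@[12:14]
[15] read 'c'  n14⇒n10 (via fail)
[16] read 'b'  n10⇒n11  → match P0@[16:16]
[17] read 'a'  n11⇒n17 (via fail)  → match P4@[15:17]
[18] read 'a'  n17⇒n3 (via fail)
[19] read 'b'  n3⇒n4  → match P0@[19:19],P1@[17:19]
[20] read 'a'  n4⇒n6 (via fail)
[21] read 'c'  n6⇒n7

All matches (sorted): [[0,0],[4,0],[4,1],[8,2],[11,0],[13,0],[14,3],[14,4],[16,0],[17,4],[19,0],[19,1]]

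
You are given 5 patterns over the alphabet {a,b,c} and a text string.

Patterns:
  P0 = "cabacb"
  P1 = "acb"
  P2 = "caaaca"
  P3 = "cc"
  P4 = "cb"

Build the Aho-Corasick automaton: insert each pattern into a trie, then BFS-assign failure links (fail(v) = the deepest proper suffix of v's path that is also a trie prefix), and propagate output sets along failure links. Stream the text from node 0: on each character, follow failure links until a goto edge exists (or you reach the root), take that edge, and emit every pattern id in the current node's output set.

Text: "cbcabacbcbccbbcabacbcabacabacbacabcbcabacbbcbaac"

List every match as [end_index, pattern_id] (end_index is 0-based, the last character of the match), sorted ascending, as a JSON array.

Build:
Trie (insert patterns):
  n0 'ε': a→7 c→1
  n1 'c': a→2 b→15 c→14
  n2 'ca': a→10 b→3
  n3 'cab': a→4
  n4 'caba': c→5
  n5 'cabac': b→6
  n6 'cabacb': ·  ←P0
  n7 'a': c→8
  n8 'ac': b→9
  n9 'acb': ·  ←P1
  n10 'caa': a→11
  n11 'caaa': c→12
  n12 'caaac': a→13
  n13 'caaaca': ·  ←P2
  n14 'cc': ·  ←P3
  n15 'cb': ·  ←P4

Failure links (BFS by depth):
  n1('c'): parent n0 fail=0; on 'c' 0 → fail=0;  out ∅∪∅=∅
  n7('a'): parent n0 fail=0; on 'a' 0 → fail=0;  out ∅∪∅=∅
  n2('ca'): parent n1 fail=0; on 'a' 0 → fail=7;  out ∅∪∅=∅
  n8('ac'): parent n7 fail=0; on 'c' 0 → fail=1;  out ∅∪∅=∅
  n14('cc'): parent n1 fail=0; on 'c' 0 → fail=1;  out {3}∪∅={3}
  n15('cb'): parent n1 fail=0; on 'b' 0 → fail=0;  out {4}∪∅={4}
  n3('cab'): parent n2 fail=7; on 'b' 7→0 → fail=0;  out ∅∪∅=∅
  n9('acb'): parent n8 fail=1; on 'b' 1 → fail=15;  out {1}∪{4}={1,4}
  n10('caa'): parent n2 fail=7; on 'a' 7→0 → fail=7;  out ∅∪∅=∅
  n4('caba'): parent n3 fail=0; on 'a' 0 → fail=7;  out ∅∪∅=∅
  n11('caaa'): parent n10 fail=7; on 'a' 7→0 → fail=7;  out ∅∪∅=∅
  n5('cabac'): parent n4 fail=7; on 'c' 7 → fail=8;  out ∅∪∅=∅
  n12('caaac'): parent n11 fail=7; on 'c' 7 → fail=8;  out ∅∪∅=∅
  n6('cabacb'): parent n5 fail=8; on 'b' 8 → fail=9;  out {0}∪{1,4}={0,1,4}
  n13('caaaca'): parent n12 fail=8; on 'a' 8→1 → fail=2;  out {2}∪∅={2}

Run:
pos 0 'c': at 1
pos 1 'b': at 15  → match P4@[0:1]
pos 2 'c': at 1 (via fail)
pos 3 'a': at 2
pos 4 'b': at 3
pos 5 'a': at 4
pos 6 'c': at 5
pos 7 'b': at 6  → match P0@[2:7],P1@[5:7],P4@[6:7]
pos 8 'c': at 1 (via fail)
pos 9 'b': at 15  → match P4@[8:9]
pos 10 'c': at 1 (via fail)
pos 11 'c': at 14  → match P3@[10:11]
pos 12 'b': at 15 (via fail)  → match P4@[11:12]
pos 13 'b': at 0 (via fail)
pos 14 'c': at 1
pos 15 'a': at 2
pos 16 'b': at 3
pos 17 'a': at 4
pos 18 'c': at 5
pos 19 'b': at 6  → match P0@[14:19],P1@[17:19],P4@[18:19]
pos 20 'c': at 1 (via fail)
pos 21 'a': at 2
pos 22 'b': at 3
pos 23 'a': at 4
pos 24 'c': at 5
pos 25 'a': at 2 (via fail)
pos 26 'b': at 3
pos 27 'a': at 4
pos 28 'c': at 5
pos 29 'b': at 6  → match P0@[24:29],P1@[27:29],P4@[28:29]
pos 30 'a': at 7 (via fail)
pos 31 'c': at 8
pos 32 'a': at 2 (via fail)
pos 33 'b': at 3
pos 34 'c': at 1 (via fail)
pos 35 'b': at 15  → match P4@[34:35]
pos 36 'c': at 1 (via fail)
pos 37 'a': at 2
pos 38 'b': at 3
pos 39 'a': at 4
pos 40 'c': at 5
pos 41 'b': at 6  → match P0@[36:41],P1@[39:41],P4@[40:41]
pos 42 'b': at 0 (via fail)
pos 43 'c': at 1
pos 44 'b': at 15  → match P4@[43:44]
pos 45 'a': at 7 (via fail)
pos 46 'a': at 7 (via fail)
pos 47 'c': at 8

All matches (sorted): [[1,4],[7,0],[7,1],[7,4],[9,4],[11,3],[12,4],[19,0],[19,1],[19,4],[29,0],[29,1],[29,4],[35,4],[41,0],[41,1],[41,4],[44,4]]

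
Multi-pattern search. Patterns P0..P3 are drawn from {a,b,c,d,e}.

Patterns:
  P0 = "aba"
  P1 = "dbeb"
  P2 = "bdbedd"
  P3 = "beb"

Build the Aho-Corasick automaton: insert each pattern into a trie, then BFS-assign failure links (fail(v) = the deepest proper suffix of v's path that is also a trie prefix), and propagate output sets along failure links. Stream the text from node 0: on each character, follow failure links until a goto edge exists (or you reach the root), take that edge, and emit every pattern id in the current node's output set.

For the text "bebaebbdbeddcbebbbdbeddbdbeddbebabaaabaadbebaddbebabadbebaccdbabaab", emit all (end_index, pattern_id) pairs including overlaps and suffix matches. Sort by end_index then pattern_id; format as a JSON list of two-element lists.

Construct AC machine:
Trie (insert patterns):
  n0 'ε': a→1 b→8 d→4
  n1 'a': b→2
  n2 'ab': a→3
  n3 'aba': ·  ←P0
  n4 'd': b→5
  n5 'db': e→6
  n6 'dbe': b→7
  n7 'dbeb': ·  ←P1
  n8 'b': d→9 e→14
  n9 'bd': b→10
  n10 'bdb': e→11
  n11 'bdbe': d→12
  n12 'bdbed': d→13
  n13 'bdbedd': ·  ←P2
  n14 'be': b→15
  n15 'beb': ·  ←P3

BFS fail/out derivation:
  fail(1) 'a': from fail(0)=0 chase 'a': 0 ⇒ 0;  out=∅∪out(0)=∅
  fail(4) 'd': from fail(0)=0 chase 'd': 0 ⇒ 0;  out=∅∪out(0)=∅
  fail(8) 'b': from fail(0)=0 chase 'b': 0 ⇒ 0;  out=∅∪out(0)=∅
  fail(2) 'ab': from fail(1)=0 chase 'b': 0 ⇒ 8;  out=∅∪out(8)=∅
  fail(5) 'db': from fail(4)=0 chase 'b': 0 ⇒ 8;  out=∅∪out(8)=∅
  fail(9) 'bd': from fail(8)=0 chase 'd': 0 ⇒ 4;  out=∅∪out(4)=∅
  fail(14) 'be': from fail(8)=0 chase 'e': 0 ⇒ 0;  out=∅∪out(0)=∅
  fail(3) 'aba': from fail(2)=8 chase 'a': 8→0 ⇒ 1;  out={0}∪out(1)={0}
  fail(6) 'dbe': from fail(5)=8 chase 'e': 8 ⇒ 14;  out=∅∪out(14)=∅
  fail(10) 'bdb': from fail(9)=4 chase 'b': 4 ⇒ 5;  out=∅∪out(5)=∅
  fail(15) 'beb': from fail(14)=0 chase 'b': 0 ⇒ 8;  out={3}∪out(8)={3}
  fail(7) 'dbeb': from fail(6)=14 chase 'b': 14 ⇒ 15;  out={1}∪out(15)={1,3}
  fail(11) 'bdbe': from fail(10)=5 chase 'e': 5 ⇒ 6;  out=∅∪out(6)=∅
  fail(12) 'bdbed': from fail(11)=6 chase 'd': 6→14→0 ⇒ 4;  out=∅∪out(4)=∅
  fail(13) 'bdbedd': from fail(12)=4 chase 'd': 4→0 ⇒ 4;  out={2}∪out(4)={2}

Run:
i=0 'b': node 0→8
i=1 'e': node 8→14
i=2 'b': node 14→15  emit P3@[0:2]
i=3 'a': node 15→1 (fail-walked)
i=4 'e': node 1→0 (fail-walked)
i=5 'b': node 0→8
i=6 'b': node 8→8 (fail-walked)
i=7 'd': node 8→9
i=8 'b': node 9→10
i=9 'e': node 10→11
i=10 'd': node 11→12
i=11 'd': node 12→13  emit P2@[6:11]
i=12 'c': node 13→0 (fail-walked)
i=13 'b': node 0→8
i=14 'e': node 8→14
i=15 'b': node 14→15  emit P3@[13:15]
i=16 'b': node 15→8 (fail-walked)
i=17 'b': node 8→8 (fail-walked)
i=18 'd': node 8→9
i=19 'b': node 9→10
i=20 'e': node 10→11
i=21 'd': node 11→12
i=22 'd': node 12→13  emit P2@[17:22]
i=23 'b': node 13→5 (fail-walked)
i=24 'd': node 5→9 (fail-walked)
i=25 'b': node 9→10
i=26 'e': node 10→11
i=27 'd': node 11→12
i=28 'd': node 12→13  emit P2@[23:28]
i=29 'b': node 13→5 (fail-walked)
i=30 'e': node 5→6
i=31 'b': node 6→7  emit P1@[28:31],P3@[29:31]
i=32 'a': node 7→1 (fail-walked)
i=33 'b': node 1→2
i=34 'a': node 2→3  emit P0@[32:34]
i=35 'a': node 3→1 (fail-walked)
i=36 'a': node 1→1 (fail-walked)
i=37 'b': node 1→2
i=38 'a': node 2→3  emit P0@[36:38]
i=39 'a': node 3→1 (fail-walked)
i=40 'd': node 1→4 (fail-walked)
i=41 'b': node 4→5
i=42 'e': node 5→6
i=43 'b': node 6→7  emit P1@[40:43],P3@[41:43]
i=44 'a': node 7→1 (fail-walked)
i=45 'd': node 1→4 (fail-walked)
i=46 'd': node 4→4 (fail-walked)
i=47 'b': node 4→5
i=48 'e': node 5→6
i=49 'b': node 6→7  emit P1@[46:49],P3@[47:49]
i=50 'a': node 7→1 (fail-walked)
i=51 'b': node 1→2
i=52 'a': node 2→3  emit P0@[50:52]
i=53 'd': node 3→4 (fail-walked)
i=54 'b': node 4→5
i=55 'e': node 5→6
i=56 'b': node 6→7  emit P1@[53:56],P3@[54:56]
i=57 'a': node 7→1 (fail-walked)
i=58 'c': node 1→0 (fail-walked)
i=59 'c': node 0→0
i=60 'd': node 0→4
i=61 'b': node 4→5
i=62 'a': node 5→1 (fail-walked)
i=63 'b': node 1→2
i=64 'a': node 2→3  emit P0@[62:64]
i=65 'a': node 3→1 (fail-walked)
i=66 'b': node 1→2

All matches (sorted): [[2,3],[11,2],[15,3],[22,2],[28,2],[31,1],[31,3],[34,0],[38,0],[43,1],[43,3],[49,1],[49,3],[52,0],[56,1],[56,3],[64,0]]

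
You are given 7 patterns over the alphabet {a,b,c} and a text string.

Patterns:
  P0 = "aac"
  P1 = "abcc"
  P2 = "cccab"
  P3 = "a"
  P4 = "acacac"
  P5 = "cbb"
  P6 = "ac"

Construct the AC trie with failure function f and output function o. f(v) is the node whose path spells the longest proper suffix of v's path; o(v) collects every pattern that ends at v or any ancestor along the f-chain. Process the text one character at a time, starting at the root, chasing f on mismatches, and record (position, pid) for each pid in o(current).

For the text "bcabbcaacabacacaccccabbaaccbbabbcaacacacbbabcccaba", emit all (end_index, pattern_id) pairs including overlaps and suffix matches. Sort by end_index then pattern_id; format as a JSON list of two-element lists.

Build:
Trie nodes:
  0='ε' goto a→1 c→7
  1='a' goto a→2 b→4 c→12  [P3 ends]
  2='aa' goto c→3
  3='aac' goto ·  [P0 ends]
  4='ab' goto c→5
  5='abc' goto c→6
  6='abcc' goto ·  [P1 ends]
  7='c' goto b→17 c→8
  8='cc' goto c→9
  9='ccc' goto a→10
  10='ccca' goto b→11
  11='cccab' goto ·  [P2 ends]
  12='ac' goto a→13  [P6 ends]
  13='aca' goto c→14
  14='acac' goto a→15
  15='acaca' goto c→16
  16='acacac' goto ·  [P4 ends]
  17='cb' goto b→18
  18='cbb' goto ·  [P5 ends]

Failure links (BFS by depth):
  fail(1) 'a': from fail(0)=0 chase 'a': 0 ⇒ 0;  out={3}∪out(0)={3}
  fail(7) 'c': from fail(0)=0 chase 'c': 0 ⇒ 0;  out=∅∪out(0)=∅
  fail(2) 'aa': from fail(1)=0 chase 'a': 0 ⇒ 1;  out=∅∪out(1)={3}
  fail(4) 'ab': from fail(1)=0 chase 'b': 0 ⇒ 0;  out=∅∪out(0)=∅
  fail(8) 'cc': from fail(7)=0 chase 'c': 0 ⇒ 7;  out=∅∪out(7)=∅
  fail(12) 'ac': from fail(1)=0 chase 'c': 0 ⇒ 7;  out={6}∪out(7)={6}
  fail(17) 'cb': from fail(7)=0 chase 'b': 0 ⇒ 0;  out=∅∪out(0)=∅
  fail(3) 'aac': from fail(2)=1 chase 'c': 1 ⇒ 12;  out={0}∪out(12)={0,6}
  fail(5) 'abc': from fail(4)=0 chase 'c': 0 ⇒ 7;  out=∅∪out(7)=∅
  fail(9) 'ccc': from fail(8)=7 chase 'c': 7 ⇒ 8;  out=∅∪out(8)=∅
  fail(13) 'aca': from fail(12)=7 chase 'a': 7→0 ⇒ 1;  out=∅∪out(1)={3}
  fail(18) 'cbb': from fail(17)=0 chase 'b': 0 ⇒ 0;  out={5}∪out(0)={5}
  fail(6) 'abcc': from fail(5)=7 chase 'c': 7 ⇒ 8;  out={1}∪out(8)={1}
  fail(10) 'ccca': from fail(9)=8 chase 'a': 8→7→0 ⇒ 1;  out=∅∪out(1)={3}
  fail(14) 'acac': from fail(13)=1 chase 'c': 1 ⇒ 12;  out=∅∪out(12)={6}
  fail(11) 'cccab': from fail(10)=1 chase 'b': 1 ⇒ 4;  out={2}∪out(4)={2}
  fail(15) 'acaca': from fail(14)=12 chase 'a': 12 ⇒ 13;  out=∅∪out(13)={3}
  fail(16) 'acacac': from fail(15)=13 chase 'c': 13 ⇒ 14;  out={4}∪out(14)={4,6}

Run:
pos 0 'b': at 0
pos 1 'c': at 7
pos 2 'a': at 1 (via fail)  ** P3@[2:2]
pos 3 'b': at 4
pos 4 'b': at 0 (via fail)
pos 5 'c': at 7
pos 6 'a': at 1 (via fail)  ** P3@[6:6]
pos 7 'a': at 2  ** P3@[7:7]
pos 8 'c': at 3  ** P0@[6:8],P6@[7:8]
pos 9 'a': at 13 (via fail)  ** P3@[9:9]
pos 10 'b': at 4 (via fail)
pos 11 'a': at 1 (via fail)  ** P3@[11:11]
pos 12 'c': at 12  ** P6@[11:12]
pos 13 'a': at 13  ** P3@[13:13]
pos 14 'c': at 14  ** P6@[13:14]
pos 15 'a': at 15  ** P3@[15:15]
pos 16 'c': at 16  ** P4@[11:16],P6@[15:16]
pos 17 'c': at 8 (via fail)
pos 18 'c': at 9
pos 19 'c': at 9 (via fail)
pos 20 'a': at 10  ** P3@[20:20]
pos 21 'b': at 11  ** P2@[17:21]
pos 22 'b': at 0 (via fail)
pos 23 'a': at 1  ** P3@[23:23]
pos 24 'a': at 2  ** P3@[24:24]
pos 25 'c': at 3  ** P0@[23:25],P6@[24:25]
pos 26 'c': at 8 (via fail)
pos 27 'b': at 17 (via fail)
pos 28 'b': at 18  ** P5@[26:28]
pos 29 'a': at 1 (via fail)  ** P3@[29:29]
pos 30 'b': at 4
pos 31 'b': at 0 (via fail)
pos 32 'c': at 7
pos 33 'a': at 1 (via fail)  ** P3@[33:33]
pos 34 'a': at 2  ** P3@[34:34]
pos 35 'c': at 3  ** P0@[33:35],P6@[34:35]
pos 36 'a': at 13 (via fail)  ** P3@[36:36]
pos 37 'c': at 14  ** P6@[36:37]
pos 38 'a': at 15  ** P3@[38:38]
pos 39 'c': at 16  ** P4@[34:39],P6@[38:39]
pos 40 'b': at 17 (via fail)
pos 41 'b': at 18  ** P5@[39:41]
pos 42 'a': at 1 (via fail)  ** P3@[42:42]
pos 43 'b': at 4
pos 44 'c': at 5
pos 45 'c': at 6  ** P1@[42:45]
pos 46 'c': at 9 (via fail)
pos 47 'a': at 10  ** P3@[47:47]
pos 48 'b': at 11  ** P2@[44:48]
pos 49 'a': at 1 (via fail)  ** P3@[49:49]

Result: [[2,3],[6,3],[7,3],[8,0],[8,6],[9,3],[11,3],[12,6],[13,3],[14,6],[15,3],[16,4],[16,6],[20,3],[21,2],[23,3],[24,3],[25,0],[25,6],[28,5],[29,3],[33,3],[34,3],[35,0],[35,6],[36,3],[37,6],[38,3],[39,4],[39,6],[41,5],[42,3],[45,1],[47,3],[48,2],[49,3]]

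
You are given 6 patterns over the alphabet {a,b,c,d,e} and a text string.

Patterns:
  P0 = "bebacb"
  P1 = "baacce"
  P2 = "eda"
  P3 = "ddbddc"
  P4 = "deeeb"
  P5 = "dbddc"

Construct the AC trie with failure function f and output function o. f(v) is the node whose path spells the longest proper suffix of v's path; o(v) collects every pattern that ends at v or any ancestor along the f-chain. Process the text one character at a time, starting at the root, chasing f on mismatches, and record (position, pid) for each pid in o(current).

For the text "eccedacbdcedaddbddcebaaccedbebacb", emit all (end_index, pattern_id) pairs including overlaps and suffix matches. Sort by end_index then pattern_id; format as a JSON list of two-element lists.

Build automaton:
Trie (insert patterns):
  n0 'ε': b→1 d→15 e→12
  n1 'b': a→7 e→2
  n2 'be': b→3
  n3 'beb': a→4
  n4 'beba': c→5
  n5 'bebac': b→6
  n6 'bebacb': ·  [P0 ends]
  n7 'ba': a→8
  n8 'baa': c→9
  n9 'baac': c→10
  n10 'baacc': e→11
  n11 'baacce': ·  [P1 ends]
  n12 'e': d→13
  n13 'ed': a→14
  n14 'eda': ·  [P2 ends]
  n15 'd': b→25 d→16 e→21
  n16 'dd': b→17
  n17 'ddb': d→18
  n18 'ddbd': d→19
  n19 'ddbdd': c→20
  n20 'ddbddc': ·  [P3 ends]
  n21 'de': e→22
  n22 'dee': e→23
  n23 'deee': b→24
  n24 'deeeb': ·  [P4 ends]
  n25 'db': d→26
  n26 'dbd': d→27
  n27 'dbdd': c→28
  n28 'dbddc': ·  [P5 ends]

BFS fail/out derivation:
  fail(1) 'b': from fail(0)=0 chase 'b': 0 ⇒ 0;  out=∅∪out(0)=∅
  fail(12) 'e': from fail(0)=0 chase 'e': 0 ⇒ 0;  out=∅∪out(0)=∅
  fail(15) 'd': from fail(0)=0 chase 'd': 0 ⇒ 0;  out=∅∪out(0)=∅
  fail(2) 'be': from fail(1)=0 chase 'e': 0 ⇒ 12;  out=∅∪out(12)=∅
  fail(7) 'ba': from fail(1)=0 chase 'a': 0 ⇒ 0;  out=∅∪out(0)=∅
  fail(13) 'ed': from fail(12)=0 chase 'd': 0 ⇒ 15;  out=∅∪out(15)=∅
  fail(16) 'dd': from fail(15)=0 chase 'd': 0 ⇒ 15;  out=∅∪out(15)=∅
  fail(21) 'de': from fail(15)=0 chase 'e': 0 ⇒ 12;  out=∅∪out(12)=∅
  fail(25) 'db': from fail(15)=0 chase 'b': 0 ⇒ 1;  out=∅∪out(1)=∅
  fail(3) 'beb': from fail(2)=12 chase 'b': 12→0 ⇒ 1;  out=∅∪out(1)=∅
  fail(8) 'baa': from fail(7)=0 chase 'a': 0 ⇒ 0;  out=∅∪out(0)=∅
  fail(14) 'eda': from fail(13)=15 chase 'a': 15→0 ⇒ 0;  out={2}∪out(0)={2}
  fail(17) 'ddb': from fail(16)=15 chase 'b': 15 ⇒ 25;  out=∅∪out(25)=∅
  fail(22) 'dee': from fail(21)=12 chase 'e': 12→0 ⇒ 12;  out=∅∪out(12)=∅
  fail(26) 'dbd': from fail(25)=1 chase 'd': 1→0 ⇒ 15;  out=∅∪out(15)=∅
  fail(4) 'beba': from fail(3)=1 chase 'a': 1 ⇒ 7;  out=∅∪out(7)=∅
  fail(9) 'baac': from fail(8)=0 chase 'c': 0 ⇒ 0;  out=∅∪out(0)=∅
  fail(18) 'ddbd': from fail(17)=25 chase 'd': 25 ⇒ 26;  out=∅∪out(26)=∅
  fail(23) 'deee': from fail(22)=12 chase 'e': 12→0 ⇒ 12;  out=∅∪out(12)=∅
  fail(27) 'dbdd': from fail(26)=15 chase 'd': 15 ⇒ 16;  out=∅∪out(16)=∅
  fail(5) 'bebac': from fail(4)=7 chase 'c': 7→0 ⇒ 0;  out=∅∪out(0)=∅
  fail(10) 'baacc': from fail(9)=0 chase 'c': 0 ⇒ 0;  out=∅∪out(0)=∅
  fail(19) 'ddbdd': from fail(18)=26 chase 'd': 26 ⇒ 27;  out=∅∪out(27)=∅
  fail(24) 'deeeb': from fail(23)=12 chase 'b': 12→0 ⇒ 1;  out={4}∪out(1)={4}
  fail(28) 'dbddc': from fail(27)=16 chase 'c': 16→15→0 ⇒ 0;  out={5}∪out(0)={5}
  fail(6) 'bebacb': from fail(5)=0 chase 'b': 0 ⇒ 1;  out={0}∪out(1)={0}
  fail(11) 'baacce': from fail(10)=0 chase 'e': 0 ⇒ 12;  out={1}∪out(12)={1}
  fail(20) 'ddbddc': from fail(19)=27 chase 'c': 27 ⇒ 28;  out={3}∪out(28)={3,5}

Text stream:
i=0 'e': node 0→12
i=1 'c': node 12→0 (via fail)
i=2 'c': node 0→0
i=3 'e': node 0→12
i=4 'd': node 12→13
i=5 'a': node 13→14  ** P2@[3:5]
i=6 'c': node 14→0 (via fail)
i=7 'b': node 0→1
i=8 'd': node 1→15 (via fail)
i=9 'c': node 15→0 (via fail)
i=10 'e': node 0→12
i=11 'd': node 12→13
i=12 'a': node 13→14  ** P2@[10:12]
i=13 'd': node 14→15 (via fail)
i=14 'd': node 15→16
i=15 'b': node 16→17
i=16 'd': node 17→18
i=17 'd': node 18→19
i=18 'c': node 19→20  ** P3@[13:18],P5@[14:18]
i=19 'e': node 20→12 (via fail)
i=20 'b': node 12→1 (via fail)
i=21 'a': node 1→7
i=22 'a': node 7→8
i=23 'c': node 8→9
i=24 'c': node 9→10
i=25 'e': node 10→11  ** P1@[20:25]
i=26 'd': node 11→13 (via fail)
i=27 'b': node 13→25 (via fail)
i=28 'e': node 25→2 (via fail)
i=29 'b': node 2→3
i=30 'a': node 3→4
i=31 'c': node 4→5
i=32 'b': node 5→6  ** P0@[27:32]

Result: [[5,2],[12,2],[18,3],[18,5],[25,1],[32,0]]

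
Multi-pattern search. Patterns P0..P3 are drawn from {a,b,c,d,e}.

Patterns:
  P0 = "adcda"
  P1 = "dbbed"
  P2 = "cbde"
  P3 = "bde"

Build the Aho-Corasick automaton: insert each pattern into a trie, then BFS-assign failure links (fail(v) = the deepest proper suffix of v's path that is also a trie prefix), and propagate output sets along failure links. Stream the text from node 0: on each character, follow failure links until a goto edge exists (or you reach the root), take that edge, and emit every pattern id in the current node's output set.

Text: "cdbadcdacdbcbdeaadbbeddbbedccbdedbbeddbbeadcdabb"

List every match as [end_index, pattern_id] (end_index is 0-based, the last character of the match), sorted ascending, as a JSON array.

Construct AC machine:
Trie nodes:
  n0 'ε': a→1 b→15 c→11 d→6
  n1 'a': d→2
  n2 'ad': c→3
  n3 'adc': d→4
  n4 'adcd': a→5
  n5 'adcda': ·  [P0 ends]
  n6 'd': b→7
  n7 'db': b→8
  n8 'dbb': e→9
  n9 'dbbe': d→10
  n10 'dbbed': ·  [P1 ends]
  n11 'c': b→12
  n12 'cb': d→13
  n13 'cbd': e→14
  n14 'cbde': ·  [P2 ends]
  n15 'b': d→16
  n16 'bd': e→17
  n17 'bde': ·  [P3 ends]

Failure links (BFS by depth):
  fail(1) 'a': from fail(0)=0 chase 'a': 0 ⇒ 0;  out=∅∪out(0)=∅
  fail(6) 'd': from fail(0)=0 chase 'd': 0 ⇒ 0;  out=∅∪out(0)=∅
  fail(11) 'c': from fail(0)=0 chase 'c': 0 ⇒ 0;  out=∅∪out(0)=∅
  fail(15) 'b': from fail(0)=0 chase 'b': 0 ⇒ 0;  out=∅∪out(0)=∅
  fail(2) 'ad': from fail(1)=0 chase 'd': 0 ⇒ 6;  out=∅∪out(6)=∅
  fail(7) 'db': from fail(6)=0 chase 'b': 0 ⇒ 15;  out=∅∪out(15)=∅
  fail(12) 'cb': from fail(11)=0 chase 'b': 0 ⇒ 15;  out=∅∪out(15)=∅
  fail(16) 'bd': from fail(15)=0 chase 'd': 0 ⇒ 6;  out=∅∪out(6)=∅
  fail(3) 'adc': from fail(2)=6 chase 'c': 6→0 ⇒ 11;  out=∅∪out(11)=∅
  fail(8) 'dbb': from fail(7)=15 chase 'b': 15→0 ⇒ 15;  out=∅∪out(15)=∅
  fail(13) 'cbd': from fail(12)=15 chase 'd': 15 ⇒ 16;  out=∅∪out(16)=∅
  fail(17) 'bde': from fail(16)=6 chase 'e': 6→0 ⇒ 0;  out={3}∪out(0)={3}
  fail(4) 'adcd': from fail(3)=11 chase 'd': 11→0 ⇒ 6;  out=∅∪out(6)=∅
  fail(9) 'dbbe': from fail(8)=15 chase 'e': 15→0 ⇒ 0;  out=∅∪out(0)=∅
  fail(14) 'cbde': from fail(13)=16 chase 'e': 16 ⇒ 17;  out={2}∪out(17)={2,3}
  fail(5) 'adcda': from fail(4)=6 chase 'a': 6→0 ⇒ 1;  out={0}∪out(1)={0}
  fail(10) 'dbbed': from fail(9)=0 chase 'd': 0 ⇒ 6;  out={1}∪out(6)={1}

Run:
i=0 'c': node 0→11
i=1 'd': node 11→6 (fail-walked)
i=2 'b': node 6→7
i=3 'a': node 7→1 (fail-walked)
i=4 'd': node 1→2
i=5 'c': node 2→3
i=6 'd': node 3→4
i=7 'a': node 4→5  ** P0@[3:7]
i=8 'c': node 5→11 (fail-walked)
i=9 'd': node 11→6 (fail-walked)
i=10 'b': node 6→7
i=11 'c': node 7→11 (fail-walked)
i=12 'b': node 11→12
i=13 'd': node 12→13
i=14 'e': node 13→14  ** P2@[11:14],P3@[12:14]
i=15 'a': node 14→1 (fail-walked)
i=16 'a': node 1→1 (fail-walked)
i=17 'd': node 1→2
i=18 'b': node 2→7 (fail-walked)
i=19 'b': node 7→8
i=20 'e': node 8→9
i=21 'd': node 9→10  ** P1@[17:21]
i=22 'd': node 10→6 (fail-walked)
i=23 'b': node 6→7
i=24 'b': node 7→8
i=25 'e': node 8→9
i=26 'd': node 9→10  ** P1@[22:26]
i=27 'c': node 10→11 (fail-walked)
i=28 'c': node 11→11 (fail-walked)
i=29 'b': node 11→12
i=30 'd': node 12→13
i=31 'e': node 13→14  ** P2@[28:31],P3@[29:31]
i=32 'd': node 14→6 (fail-walked)
i=33 'b': node 6→7
i=34 'b': node 7→8
i=35 'e': node 8→9
i=36 'd': node 9→10  ** P1@[32:36]
i=37 'd': node 10→6 (fail-walked)
i=38 'b': node 6→7
i=39 'b': node 7→8
i=40 'e': node 8→9
i=41 'a': node 9→1 (fail-walked)
i=42 'd': node 1→2
i=43 'c': node 2→3
i=44 'd': node 3→4
i=45 'a': node 4→5  ** P0@[41:45]
i=46 'b': node 5→15 (fail-walked)
i=47 'b': node 15→15 (fail-walked)

Result: [[7,0],[14,2],[14,3],[21,1],[26,1],[31,2],[31,3],[36,1],[45,0]]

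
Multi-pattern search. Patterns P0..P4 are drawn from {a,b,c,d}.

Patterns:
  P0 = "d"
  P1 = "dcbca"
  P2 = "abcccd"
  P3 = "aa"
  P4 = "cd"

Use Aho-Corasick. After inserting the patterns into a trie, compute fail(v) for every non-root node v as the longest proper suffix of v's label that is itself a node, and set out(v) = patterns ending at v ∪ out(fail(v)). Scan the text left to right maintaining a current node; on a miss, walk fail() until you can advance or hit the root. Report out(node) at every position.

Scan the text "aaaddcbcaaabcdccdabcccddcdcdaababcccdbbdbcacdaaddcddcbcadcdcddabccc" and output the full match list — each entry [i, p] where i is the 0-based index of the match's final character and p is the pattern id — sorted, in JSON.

Build automaton:
Trie (insert patterns):
  n0 'ε': a→6 c→13 d→1
  n1 'd': c→2  ←P0
  n2 'dc': b→3
  n3 'dcb': c→4
  n4 'dcbc': a→5
  n5 'dcbca': ·  ←P1
  n6 'a': a→12 b→7
  n7 'ab': c→8
  n8 'abc': c→9
  n9 'abcc': c→10
  n10 'abccc': d→11
  n11 'abcccd': ·  ←P2
  n12 'aa': ·  ←P3
  n13 'c': d→14
  n14 'cd': ·  ←P4

Failure links (BFS by depth):
  fail(1) 'd': from fail(0)=0 chase 'd': 0 ⇒ 0;  out={0}∪out(0)={0}
  fail(6) 'a': from fail(0)=0 chase 'a': 0 ⇒ 0;  out=∅∪out(0)=∅
  fail(13) 'c': from fail(0)=0 chase 'c': 0 ⇒ 0;  out=∅∪out(0)=∅
  fail(2) 'dc': from fail(1)=0 chase 'c': 0 ⇒ 13;  out=∅∪out(13)=∅
  fail(7) 'ab': from fail(6)=0 chase 'b': 0 ⇒ 0;  out=∅∪out(0)=∅
  fail(12) 'aa': from fail(6)=0 chase 'a': 0 ⇒ 6;  out={3}∪out(6)={3}
  fail(14) 'cd': from fail(13)=0 chase 'd': 0 ⇒ 1;  out={4}∪out(1)={0,4}
  fail(3) 'dcb': from fail(2)=13 chase 'b': 13→0 ⇒ 0;  out=∅∪out(0)=∅
  fail(8) 'abc': from fail(7)=0 chase 'c': 0 ⇒ 13;  out=∅∪out(13)=∅
  fail(4) 'dcbc': from fail(3)=0 chase 'c': 0 ⇒ 13;  out=∅∪out(13)=∅
  fail(9) 'abcc': from fail(8)=13 chase 'c': 13→0 ⇒ 13;  out=∅∪out(13)=∅
  fail(5) 'dcbca': from fail(4)=13 chase 'a': 13→0 ⇒ 6;  out={1}∪out(6)={1}
  fail(10) 'abccc': from fail(9)=13 chase 'c': 13→0 ⇒ 13;  out=∅∪out(13)=∅
  fail(11) 'abcccd': from fail(10)=13 chase 'd': 13 ⇒ 14;  out={2}∪out(14)={0,2,4}

Text stream:
[0] read 'a'  n0⇒n6
[1] read 'a'  n6⇒n12  → match P3@[0:1]
[2] read 'a'  n12⇒n12 (via fail)  → match P3@[1:2]
[3] read 'd'  n12⇒n1 (via fail)  → match P0@[3:3]
[4] read 'd'  n1⇒n1 (via fail)  → match P0@[4:4]
[5] read 'c'  n1⇒n2
[6] read 'b'  n2⇒n3
[7] read 'c'  n3⇒n4
[8] read 'a'  n4⇒n5  → match P1@[4:8]
[9] read 'a'  n5⇒n12 (via fail)  → match P3@[8:9]
[10] read 'a'  n12⇒n12 (via fail)  → match P3@[9:10]
[11] read 'b'  n12⇒n7 (via fail)
[12] read 'c'  n7⇒n8
[13] read 'd'  n8⇒n14 (via fail)  → match P0@[13:13],P4@[12:13]
[14] read 'c'  n14⇒n2 (via fail)
[15] read 'c'  n2⇒n13 (via fail)
[16] read 'd'  n13⇒n14  → match P0@[16:16],P4@[15:16]
[17] read 'a'  n14⇒n6 (via fail)
[18] read 'b'  n6⇒n7
[19] read 'c'  n7⇒n8
[20] read 'c'  n8⇒n9
[21] read 'c'  n9⇒n10
[22] read 'd'  n10⇒n11  → match P0@[22:22],P2@[17:22],P4@[21:22]
[23] read 'd'  n11⇒n1 (via fail)  → match P0@[23:23]
[24] read 'c'  n1⇒n2
[25] read 'd'  n2⇒n14 (via fail)  → match P0@[25:25],P4@[24:25]
[26] read 'c'  n14⇒n2 (via fail)
[27] read 'd'  n2⇒n14 (via fail)  → match P0@[27:27],P4@[26:27]
[28] read 'a'  n14⇒n6 (via fail)
[29] read 'a'  n6⇒n12  → match P3@[28:29]
[30] read 'b'  n12⇒n7 (via fail)
[31] read 'a'  n7⇒n6 (via fail)
[32] read 'b'  n6⇒n7
[33] read 'c'  n7⇒n8
[34] read 'c'  n8⇒n9
[35] read 'c'  n9⇒n10
[36] read 'd'  n10⇒n11  → match P0@[36:36],P2@[31:36],P4@[35:36]
[37] read 'b'  n11⇒n0 (via fail)
[38] read 'b'  n0⇒n0
[39] read 'd'  n0⇒n1  → match P0@[39:39]
[40] read 'b'  n1⇒n0 (via fail)
[41] read 'c'  n0⇒n13
[42] read 'a'  n13⇒n6 (via fail)
[43] read 'c'  n6⇒n13 (via fail)
[44] read 'd'  n13⇒n14  → match P0@[44:44],P4@[43:44]
[45] read 'a'  n14⇒n6 (via fail)
[46] read 'a'  n6⇒n12  → match P3@[45:46]
[47] read 'd'  n12⇒n1 (via fail)  → match P0@[47:47]
[48] read 'd'  n1⇒n1 (via fail)  → match P0@[48:48]
[49] read 'c'  n1⇒n2
[50] read 'd'  n2⇒n14 (via fail)  → match P0@[50:50],P4@[49:50]
[51] read 'd'  n14⇒n1 (via fail)  → match P0@[51:51]
[52] read 'c'  n1⇒n2
[53] read 'b'  n2⇒n3
[54] read 'c'  n3⇒n4
[55] read 'a'  n4⇒n5  → match P1@[51:55]
[56] read 'd'  n5⇒n1 (via fail)  → match P0@[56:56]
[57] read 'c'  n1⇒n2
[58] read 'd'  n2⇒n14 (via fail)  → match P0@[58:58],P4@[57:58]
[59] read 'c'  n14⇒n2 (via fail)
[60] read 'd'  n2⇒n14 (via fail)  → match P0@[60:60],P4@[59:60]
[61] read 'd'  n14⇒n1 (via fail)  → match P0@[61:61]
[62] read 'a'  n1⇒n6 (via fail)
[63] read 'b'  n6⇒n7
[64] read 'c'  n7⇒n8
[65] read 'c'  n8⇒n9
[66] read 'c'  n9⇒n10

Matches: [[1,3],[2,3],[3,0],[4,0],[8,1],[9,3],[10,3],[13,0],[13,4],[16,0],[16,4],[22,0],[22,2],[22,4],[23,0],[25,0],[25,4],[27,0],[27,4],[29,3],[36,0],[36,2],[36,4],[39,0],[44,0],[44,4],[46,3],[47,0],[48,0],[50,0],[50,4],[51,0],[55,1],[56,0],[58,0],[58,4],[60,0],[60,4],[61,0]]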